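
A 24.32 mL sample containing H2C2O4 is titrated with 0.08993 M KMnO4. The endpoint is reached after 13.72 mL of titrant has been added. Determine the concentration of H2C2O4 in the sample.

0.127 M

n(KMnO4) = 0.08993 x 0.01372 = 0.001234 mol.
From the balanced equation, 2 mol KMnO4 reacts with 5 mol H2C2O4, so n(H2C2O4) = 0.001234 x 5/2 = 0.003085 mol.
[H2C2O4] = 0.003085 / 0.02432 L = 0.127 M.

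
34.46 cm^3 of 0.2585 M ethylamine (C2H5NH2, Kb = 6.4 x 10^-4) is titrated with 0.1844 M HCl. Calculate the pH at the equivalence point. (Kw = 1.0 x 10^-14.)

n(C2H5NH2) = 0.2585 x 0.03446 = 0.008908 mol; V(HCl) at equivalence = 0.008908/0.1844 = 0.04831 L.
At equivalence the base is fully converted to C2H5NH3+; total volume = 0.08277 L, so [C2H5NH3+] = 0.008908/0.08277 = 0.1076 M.
Ka(C2H5NH3+) = Kw/Kb = 1.0e-14 / 6.4 x 10^-4 = 1.56e-11.
[H^+] = sqrt(Ka x [C2H5NH3+]) = sqrt(1.56e-11 x 0.1076) = 1.30e-6 M.
pH = -log(1.30e-6) = 5.89.

5.89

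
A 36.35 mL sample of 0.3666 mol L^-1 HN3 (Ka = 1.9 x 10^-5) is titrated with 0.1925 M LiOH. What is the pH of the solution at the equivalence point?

n(HN3) = 0.3666 x 0.03635 = 0.01333 mol; V(LiOH) at equivalence = 0.01333/0.1925 = 0.06923 L.
At equivalence all the acid is converted to N3-; total volume = 0.03635 + 0.06923 = 0.1056 L, so [N3-] = 0.01333/0.1056 = 0.1262 M.
Kb = Kw/Ka = 1.0e-14 / 1.9 x 10^-5 = 5.26e-10.
[OH^-] = sqrt(Kb x [N3-]) = sqrt(5.26e-10 x 0.1262) = 8.15e-6 M.
pOH = 5.09, so pH = 14.00 - 5.09 = 8.91.

8.91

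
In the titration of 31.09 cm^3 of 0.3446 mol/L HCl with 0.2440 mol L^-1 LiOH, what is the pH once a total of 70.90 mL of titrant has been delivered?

n(acid) = 0.3446 x 0.03109 = 0.01071 mol; n(LiOH) added = 0.2440 x 0.07090 = 0.01730 mol.
Base is in excess by 0.01730 - 0.01071 = 0.006586 mol in a total volume of 0.1020 L.
[OH^-] = 0.006586/0.1020 = 0.06457 M, so pOH = 1.19 and pH = 14.00 - 1.19 = 12.81.

12.81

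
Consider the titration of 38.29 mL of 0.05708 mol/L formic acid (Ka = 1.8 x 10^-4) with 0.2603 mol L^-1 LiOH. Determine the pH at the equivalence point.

8.21

n(HCOOH) = 0.05708 x 0.03829 = 0.002186 mol; V(LiOH) at equivalence = 0.002186/0.2603 = 0.008396 L.
At equivalence all the acid is converted to HCOO-; total volume = 0.03829 + 0.008396 = 0.04669 L, so [HCOO-] = 0.002186/0.04669 = 0.04681 M.
Kb = Kw/Ka = 1.0e-14 / 1.8 x 10^-4 = 5.56e-11.
[OH^-] = sqrt(Kb x [HCOO-]) = sqrt(5.56e-11 x 0.04681) = 1.61e-6 M.
pOH = 5.79, so pH = 14.00 - 5.79 = 8.21.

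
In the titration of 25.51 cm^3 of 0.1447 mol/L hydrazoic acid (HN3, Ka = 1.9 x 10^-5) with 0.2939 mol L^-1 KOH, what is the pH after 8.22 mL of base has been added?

Initial n(HN3) = 0.1447 x 0.02551 = 0.003691 mol.
n(KOH) added = 0.2939 x 0.008220 = 0.002416 mol, converting that many moles of HN3 to N3-.
Remaining n(HN3) = 0.001275 mol; n(N3-) = 0.002416 mol.
By Henderson-Hasselbalch, pH = pKa + log([A^-]/[HA]) = 4.72 + log(0.002416/0.001275) = 4.72 + (+0.28) = 5.00.

5.00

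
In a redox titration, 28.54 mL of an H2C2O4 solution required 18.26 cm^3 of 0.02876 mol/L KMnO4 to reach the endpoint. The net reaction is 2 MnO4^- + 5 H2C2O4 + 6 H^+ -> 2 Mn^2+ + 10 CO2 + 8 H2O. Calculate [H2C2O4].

n(KMnO4) = 0.02876 x 0.01826 = 0.0005252 mol.
From the balanced equation, 2 mol KMnO4 reacts with 5 mol H2C2O4, so n(H2C2O4) = 0.0005252 x 5/2 = 0.001313 mol.
[H2C2O4] = 0.001313 / 0.02854 L = 0.0460 M.

0.0460 M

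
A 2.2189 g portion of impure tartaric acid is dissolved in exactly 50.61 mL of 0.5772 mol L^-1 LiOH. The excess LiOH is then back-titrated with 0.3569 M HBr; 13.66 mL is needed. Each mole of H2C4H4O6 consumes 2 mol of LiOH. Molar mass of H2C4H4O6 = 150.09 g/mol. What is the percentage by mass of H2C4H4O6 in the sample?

Total n(LiOH) added = 0.5772 x 0.05061 = 0.02921 mol.
n(HBr) used = 0.3569 x 0.01366 = 0.004875 mol, which equals the excess n(LiOH).
So n(LiOH) consumed by the sample = 0.02921 - 0.004875 = 0.02434 mol.
n(H2C4H4O6) = 0.02434 / 2 = 0.01217 mol.
mass H2C4H4O6 = 0.01217 x 150.09 = 1.826 g, so %H2C4H4O6 = 1.826/2.2189 x 100 = 82.3%.

82.3%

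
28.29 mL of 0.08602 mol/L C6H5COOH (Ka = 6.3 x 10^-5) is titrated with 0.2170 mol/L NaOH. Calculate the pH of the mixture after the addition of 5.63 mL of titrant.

4.20

Initial n(C6H5COOH) = 0.08602 x 0.02829 = 0.002434 mol.
n(NaOH) added = 0.2170 x 0.005630 = 0.001222 mol, converting that many moles of C6H5COOH to C6H5COO-.
Remaining n(C6H5COOH) = 0.001212 mol; n(C6H5COO-) = 0.001222 mol.
By Henderson-Hasselbalch, pH = pKa + log([A^-]/[HA]) = 4.20 + log(0.001222/0.001212) = 4.20 + (+0.00) = 4.20.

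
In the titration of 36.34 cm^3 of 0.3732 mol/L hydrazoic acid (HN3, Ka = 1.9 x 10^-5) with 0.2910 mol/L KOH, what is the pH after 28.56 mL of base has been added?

4.92

Initial n(HN3) = 0.3732 x 0.03634 = 0.01356 mol.
n(KOH) added = 0.2910 x 0.02856 = 0.008311 mol, converting that many moles of HN3 to N3-.
Remaining n(HN3) = 0.005251 mol; n(N3-) = 0.008311 mol.
By Henderson-Hasselbalch, pH = pKa + log([A^-]/[HA]) = 4.72 + log(0.008311/0.005251) = 4.72 + (+0.20) = 4.92.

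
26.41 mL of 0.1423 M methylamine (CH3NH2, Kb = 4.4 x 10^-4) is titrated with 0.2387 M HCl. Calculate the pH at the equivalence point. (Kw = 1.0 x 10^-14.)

5.85

n(CH3NH2) = 0.1423 x 0.02641 = 0.003758 mol; V(HCl) at equivalence = 0.003758/0.2387 = 0.01574 L.
At equivalence the base is fully converted to CH3NH3+; total volume = 0.04215 L, so [CH3NH3+] = 0.003758/0.04215 = 0.08915 M.
Ka(CH3NH3+) = Kw/Kb = 1.0e-14 / 4.4 x 10^-4 = 2.27e-11.
[H^+] = sqrt(Ka x [CH3NH3+]) = sqrt(2.27e-11 x 0.08915) = 1.42e-6 M.
pH = -log(1.42e-6) = 5.85.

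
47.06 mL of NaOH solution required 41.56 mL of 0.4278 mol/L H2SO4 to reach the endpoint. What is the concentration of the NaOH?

0.756 M

n(H2SO4) delivered = 0.4278 x 0.04156 = 0.01778 mol.
The reaction is 2 NaOH + 1 H2SO4, so n(NaOH) = 0.01778 x 2/1 = 0.03556 mol.
[NaOH] = 0.03556 mol / 0.04706 L = 0.756 M.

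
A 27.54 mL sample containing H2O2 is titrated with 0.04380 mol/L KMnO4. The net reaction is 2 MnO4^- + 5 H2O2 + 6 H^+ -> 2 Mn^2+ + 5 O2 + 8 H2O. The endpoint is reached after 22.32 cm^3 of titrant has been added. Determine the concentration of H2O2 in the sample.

n(KMnO4) = 0.04380 x 0.02232 = 0.0009776 mol.
From the balanced equation, 2 mol KMnO4 reacts with 5 mol H2O2, so n(H2O2) = 0.0009776 x 5/2 = 0.002444 mol.
[H2O2] = 0.002444 / 0.02754 L = 0.0887 M.

0.0887 M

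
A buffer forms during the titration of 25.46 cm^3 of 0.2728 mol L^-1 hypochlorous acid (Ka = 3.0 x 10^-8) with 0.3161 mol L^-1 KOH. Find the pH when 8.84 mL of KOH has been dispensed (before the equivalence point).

Initial n(HClO) = 0.2728 x 0.02546 = 0.006945 mol.
n(KOH) added = 0.3161 x 0.008840 = 0.002794 mol, converting that many moles of HClO to ClO-.
Remaining n(HClO) = 0.004151 mol; n(ClO-) = 0.002794 mol.
By Henderson-Hasselbalch, pH = pKa + log([A^-]/[HA]) = 7.52 + log(0.002794/0.004151) = 7.52 + (-0.17) = 7.35.

7.35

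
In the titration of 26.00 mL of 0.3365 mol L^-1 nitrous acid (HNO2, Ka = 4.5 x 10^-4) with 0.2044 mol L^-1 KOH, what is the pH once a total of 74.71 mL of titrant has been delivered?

n(acid) = 0.3365 x 0.02600 = 0.008749 mol; n(KOH) added = 0.2044 x 0.07471 = 0.01527 mol.
Base is in excess by 0.01527 - 0.008749 = 0.006522 mol in a total volume of 0.1007 L.
[OH^-] = 0.006522/0.1007 = 0.06476 M, so pOH = 1.19 and pH = 14.00 - 1.19 = 12.81.

12.81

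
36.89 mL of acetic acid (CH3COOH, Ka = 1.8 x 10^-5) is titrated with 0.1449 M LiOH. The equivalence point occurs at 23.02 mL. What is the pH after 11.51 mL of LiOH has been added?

11.51 mL is exactly half the equivalence volume (23.02/2), i.e. the half-equivalence point.
There, n(HA) = n(A^-), so pH = pKa = -log(1.8 x 10^-5) = 4.74.

4.74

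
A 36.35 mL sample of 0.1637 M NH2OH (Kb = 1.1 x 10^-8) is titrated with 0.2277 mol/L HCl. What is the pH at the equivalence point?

3.53

n(NH2OH) = 0.1637 x 0.03635 = 0.005950 mol; V(HCl) at equivalence = 0.005950/0.2277 = 0.02613 L.
At equivalence the base is fully converted to NH3OH+; total volume = 0.06248 L, so [NH3OH+] = 0.005950/0.06248 = 0.09523 M.
Ka(NH3OH+) = Kw/Kb = 1.0e-14 / 1.1 x 10^-8 = 9.09e-7.
[H^+] = sqrt(Ka x [NH3OH+]) = sqrt(9.09e-7 x 0.09523) = 0.000294 M.
pH = -log(0.000294) = 3.53.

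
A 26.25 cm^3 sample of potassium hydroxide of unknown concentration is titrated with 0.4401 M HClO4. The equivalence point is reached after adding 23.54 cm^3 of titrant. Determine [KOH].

n(HClO4) delivered = 0.4401 x 0.02354 = 0.01036 mol.
For a 1:1 reaction, n(KOH) = 0.01036 mol.
[KOH] = 0.01036 mol / 0.02625 L = 0.395 M.

0.395 M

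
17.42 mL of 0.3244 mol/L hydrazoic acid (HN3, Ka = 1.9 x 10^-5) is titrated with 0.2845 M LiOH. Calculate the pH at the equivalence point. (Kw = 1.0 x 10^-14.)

8.95

n(HN3) = 0.3244 x 0.01742 = 0.005651 mol; V(LiOH) at equivalence = 0.005651/0.2845 = 0.01986 L.
At equivalence all the acid is converted to N3-; total volume = 0.01742 + 0.01986 = 0.03728 L, so [N3-] = 0.005651/0.03728 = 0.1516 M.
Kb = Kw/Ka = 1.0e-14 / 1.9 x 10^-5 = 5.26e-10.
[OH^-] = sqrt(Kb x [N3-]) = sqrt(5.26e-10 x 0.1516) = 8.93e-6 M.
pOH = 5.05, so pH = 14.00 - 5.05 = 8.95.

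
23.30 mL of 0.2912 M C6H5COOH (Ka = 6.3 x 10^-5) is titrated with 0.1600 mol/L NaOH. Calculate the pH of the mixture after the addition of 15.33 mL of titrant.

3.95

Initial n(C6H5COOH) = 0.2912 x 0.02330 = 0.006785 mol.
n(NaOH) added = 0.1600 x 0.01533 = 0.002453 mol, converting that many moles of C6H5COOH to C6H5COO-.
Remaining n(C6H5COOH) = 0.004332 mol; n(C6H5COO-) = 0.002453 mol.
By Henderson-Hasselbalch, pH = pKa + log([A^-]/[HA]) = 4.20 + log(0.002453/0.004332) = 4.20 + (-0.25) = 3.95.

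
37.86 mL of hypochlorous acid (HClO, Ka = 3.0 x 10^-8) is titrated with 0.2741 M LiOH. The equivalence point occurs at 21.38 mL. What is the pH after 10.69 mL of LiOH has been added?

7.52

10.69 mL is exactly half the equivalence volume (21.38/2), i.e. the half-equivalence point.
There, n(HA) = n(A^-), so pH = pKa = -log(3.0 x 10^-8) = 7.52.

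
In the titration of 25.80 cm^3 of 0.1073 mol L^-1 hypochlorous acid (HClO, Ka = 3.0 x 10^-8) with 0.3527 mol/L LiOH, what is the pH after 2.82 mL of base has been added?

7.27

Initial n(HClO) = 0.1073 x 0.02580 = 0.002768 mol.
n(LiOH) added = 0.3527 x 0.002820 = 0.0009946 mol, converting that many moles of HClO to ClO-.
Remaining n(HClO) = 0.001774 mol; n(ClO-) = 0.0009946 mol.
By Henderson-Hasselbalch, pH = pKa + log([A^-]/[HA]) = 7.52 + log(0.0009946/0.001774) = 7.52 + (-0.25) = 7.27.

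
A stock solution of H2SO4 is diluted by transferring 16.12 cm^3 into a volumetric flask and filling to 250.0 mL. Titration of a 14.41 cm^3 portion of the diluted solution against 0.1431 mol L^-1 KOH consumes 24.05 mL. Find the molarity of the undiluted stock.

n(KOH) = 0.1431 x 0.02405 = 0.003442 mol.
n(H2SO4) in the aliquot = 0.003442 x 1/2 = 0.001721 mol.
[diluted H2SO4] = 0.001721 / 0.01441 = 0.1194 M.
Dilution factor = 250.0/16.12 = 15.51, so [stock] = 0.1194 x 15.51 = 1.85 M.

1.85 M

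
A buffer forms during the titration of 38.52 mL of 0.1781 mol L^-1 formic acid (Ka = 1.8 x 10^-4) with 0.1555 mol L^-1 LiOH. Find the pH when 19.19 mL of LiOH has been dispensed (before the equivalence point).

3.63

Initial n(HCOOH) = 0.1781 x 0.03852 = 0.006860 mol.
n(LiOH) added = 0.1555 x 0.01919 = 0.002984 mol, converting that many moles of HCOOH to HCOO-.
Remaining n(HCOOH) = 0.003876 mol; n(HCOO-) = 0.002984 mol.
By Henderson-Hasselbalch, pH = pKa + log([A^-]/[HA]) = 3.74 + log(0.002984/0.003876) = 3.74 + (-0.11) = 3.63.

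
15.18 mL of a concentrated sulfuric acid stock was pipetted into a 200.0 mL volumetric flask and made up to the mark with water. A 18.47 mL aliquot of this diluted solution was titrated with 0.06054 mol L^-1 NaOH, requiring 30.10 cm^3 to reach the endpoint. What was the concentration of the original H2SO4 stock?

n(NaOH) = 0.06054 x 0.03010 = 0.001822 mol.
n(H2SO4) in the aliquot = 0.001822 x 1/2 = 0.0009111 mol.
[diluted H2SO4] = 0.0009111 / 0.01847 = 0.04933 M.
Dilution factor = 200.0/15.18 = 13.18, so [stock] = 0.04933 x 13.18 = 0.650 M.

0.650 M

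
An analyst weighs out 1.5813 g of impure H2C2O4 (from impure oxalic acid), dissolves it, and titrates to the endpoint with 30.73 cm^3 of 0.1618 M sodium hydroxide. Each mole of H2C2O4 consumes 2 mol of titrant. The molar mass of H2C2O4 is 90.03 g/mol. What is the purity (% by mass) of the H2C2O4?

14.2%

n(NaOH) = 0.1618 x 0.03073 = 0.004972 mol.
n(H2C2O4) = 0.004972 / 2 = 0.002486 mol.
mass of H2C2O4 = 0.002486 x 90.03 = 0.2238 g.
% purity = 0.2238 / 1.5813 x 100 = 14.2%.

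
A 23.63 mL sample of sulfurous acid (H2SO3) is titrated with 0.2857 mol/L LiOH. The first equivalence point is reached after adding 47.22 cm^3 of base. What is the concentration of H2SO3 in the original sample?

n(LiOH) = 0.2857 x 0.04722 = 0.01349 mol.
At the first equivalence point, 1 mol OH^- react per mol H2SO3, so n(H2SO3) = 0.01349 / 1 = 0.01349 mol.
[H2SO3] = 0.01349 / 0.02363 L = 0.571 M.

0.571 M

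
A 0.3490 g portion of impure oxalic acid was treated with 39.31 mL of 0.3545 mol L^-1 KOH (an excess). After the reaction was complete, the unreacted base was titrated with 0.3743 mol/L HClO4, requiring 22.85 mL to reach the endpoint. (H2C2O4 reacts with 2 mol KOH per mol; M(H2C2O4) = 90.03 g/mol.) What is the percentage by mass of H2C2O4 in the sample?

69.4%

Total n(KOH) added = 0.3545 x 0.03931 = 0.01394 mol.
n(HClO4) used = 0.3743 x 0.02285 = 0.008553 mol, which equals the excess n(KOH).
So n(KOH) consumed by the sample = 0.01394 - 0.008553 = 0.005383 mol.
n(H2C2O4) = 0.005383 / 2 = 0.002691 mol.
mass H2C2O4 = 0.002691 x 90.03 = 0.2423 g, so %H2C2O4 = 0.2423/0.3490 x 100 = 69.4%.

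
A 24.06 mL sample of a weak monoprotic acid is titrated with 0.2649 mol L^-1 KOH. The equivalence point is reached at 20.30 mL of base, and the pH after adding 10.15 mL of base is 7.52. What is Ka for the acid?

10.15 mL is half of the equivalence volume, so this is the half-equivalence point where [HA] = [A^-].
At half-equivalence pH = pKa, so pKa = 7.52.
Ka = 10^(-7.52) = 3.0 x 10^-8.

3.0 x 10^-8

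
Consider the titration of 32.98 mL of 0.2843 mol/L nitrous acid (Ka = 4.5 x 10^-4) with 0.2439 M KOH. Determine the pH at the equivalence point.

n(HNO2) = 0.2843 x 0.03298 = 0.009376 mol; V(KOH) at equivalence = 0.009376/0.2439 = 0.03844 L.
At equivalence all the acid is converted to NO2-; total volume = 0.03298 + 0.03844 = 0.07142 L, so [NO2-] = 0.009376/0.07142 = 0.1313 M.
Kb = Kw/Ka = 1.0e-14 / 4.5 x 10^-4 = 2.22e-11.
[OH^-] = sqrt(Kb x [NO2-]) = sqrt(2.22e-11 x 0.1313) = 1.71e-6 M.
pOH = 5.77, so pH = 14.00 - 5.77 = 8.23.

8.23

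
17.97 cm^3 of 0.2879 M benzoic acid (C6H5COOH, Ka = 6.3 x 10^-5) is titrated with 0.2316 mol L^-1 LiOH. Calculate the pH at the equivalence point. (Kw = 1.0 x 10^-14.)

8.65

n(C6H5COOH) = 0.2879 x 0.01797 = 0.005174 mol; V(LiOH) at equivalence = 0.005174/0.2316 = 0.02234 L.
At equivalence all the acid is converted to C6H5COO-; total volume = 0.01797 + 0.02234 = 0.04031 L, so [C6H5COO-] = 0.005174/0.04031 = 0.1283 M.
Kb = Kw/Ka = 1.0e-14 / 6.3 x 10^-5 = 1.59e-10.
[OH^-] = sqrt(Kb x [C6H5COO-]) = sqrt(1.59e-10 x 0.1283) = 4.51e-6 M.
pOH = 5.35, so pH = 14.00 - 5.35 = 8.65.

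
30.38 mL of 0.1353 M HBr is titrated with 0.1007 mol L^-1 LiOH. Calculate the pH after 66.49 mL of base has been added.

12.43

n(acid) = 0.1353 x 0.03038 = 0.004110 mol; n(LiOH) added = 0.1007 x 0.06649 = 0.006696 mol.
Base is in excess by 0.006696 - 0.004110 = 0.002585 mol in a total volume of 0.09687 L.
[OH^-] = 0.002585/0.09687 = 0.02669 M, so pOH = 1.57 and pH = 14.00 - 1.57 = 12.43.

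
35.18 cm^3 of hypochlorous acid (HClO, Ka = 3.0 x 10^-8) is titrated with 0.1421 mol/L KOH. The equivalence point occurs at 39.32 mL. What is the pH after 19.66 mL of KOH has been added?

7.52

19.66 mL is exactly half the equivalence volume (39.32/2), i.e. the half-equivalence point.
There, n(HA) = n(A^-), so pH = pKa = -log(3.0 x 10^-8) = 7.52.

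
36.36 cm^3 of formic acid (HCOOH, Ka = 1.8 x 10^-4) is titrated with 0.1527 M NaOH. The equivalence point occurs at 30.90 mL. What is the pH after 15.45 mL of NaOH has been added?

15.45 mL is exactly half the equivalence volume (30.90/2), i.e. the half-equivalence point.
There, n(HA) = n(A^-), so pH = pKa = -log(1.8 x 10^-4) = 3.74.

3.74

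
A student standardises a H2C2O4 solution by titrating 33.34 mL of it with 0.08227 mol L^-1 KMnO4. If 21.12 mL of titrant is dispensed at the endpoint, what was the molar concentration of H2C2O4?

n(KMnO4) = 0.08227 x 0.02112 = 0.001738 mol.
From the balanced equation, 2 mol KMnO4 reacts with 5 mol H2C2O4, so n(H2C2O4) = 0.001738 x 5/2 = 0.004344 mol.
[H2C2O4] = 0.004344 / 0.03334 L = 0.130 M.

0.130 M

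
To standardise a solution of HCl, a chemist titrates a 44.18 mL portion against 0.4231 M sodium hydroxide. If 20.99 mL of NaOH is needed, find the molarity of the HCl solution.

n(NaOH) delivered = 0.4231 x 0.02099 = 0.008881 mol.
For a 1:1 reaction, n(HCl) = 0.008881 mol.
[HCl] = 0.008881 mol / 0.04418 L = 0.201 M.

0.201 M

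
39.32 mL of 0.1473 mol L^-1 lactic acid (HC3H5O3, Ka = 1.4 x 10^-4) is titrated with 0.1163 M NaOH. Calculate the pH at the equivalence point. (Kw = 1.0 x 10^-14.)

n(HC3H5O3) = 0.1473 x 0.03932 = 0.005792 mol; V(NaOH) at equivalence = 0.005792/0.1163 = 0.04980 L.
At equivalence all the acid is converted to C3H5O3-; total volume = 0.03932 + 0.04980 = 0.08912 L, so [C3H5O3-] = 0.005792/0.08912 = 0.06499 M.
Kb = Kw/Ka = 1.0e-14 / 1.4 x 10^-4 = 7.14e-11.
[OH^-] = sqrt(Kb x [C3H5O3-]) = sqrt(7.14e-11 x 0.06499) = 2.15e-6 M.
pOH = 5.67, so pH = 14.00 - 5.67 = 8.33.

8.33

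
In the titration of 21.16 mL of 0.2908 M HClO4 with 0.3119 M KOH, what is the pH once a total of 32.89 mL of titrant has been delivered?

n(acid) = 0.2908 x 0.02116 = 0.006153 mol; n(KOH) added = 0.3119 x 0.03289 = 0.01026 mol.
Base is in excess by 0.01026 - 0.006153 = 0.004105 mol in a total volume of 0.05405 L.
[OH^-] = 0.004105/0.05405 = 0.07595 M, so pOH = 1.12 and pH = 14.00 - 1.12 = 12.88.

12.88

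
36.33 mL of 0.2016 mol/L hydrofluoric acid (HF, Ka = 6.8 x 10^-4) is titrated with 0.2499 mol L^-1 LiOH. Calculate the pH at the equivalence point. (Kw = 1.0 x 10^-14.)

8.11

n(HF) = 0.2016 x 0.03633 = 0.007324 mol; V(LiOH) at equivalence = 0.007324/0.2499 = 0.02931 L.
At equivalence all the acid is converted to F-; total volume = 0.03633 + 0.02931 = 0.06564 L, so [F-] = 0.007324/0.06564 = 0.1116 M.
Kb = Kw/Ka = 1.0e-14 / 6.8 x 10^-4 = 1.47e-11.
[OH^-] = sqrt(Kb x [F-]) = sqrt(1.47e-11 x 0.1116) = 1.28e-6 M.
pOH = 5.89, so pH = 14.00 - 5.89 = 8.11.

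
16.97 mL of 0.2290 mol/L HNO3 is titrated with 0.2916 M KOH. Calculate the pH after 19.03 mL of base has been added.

12.66

n(acid) = 0.2290 x 0.01697 = 0.003886 mol; n(KOH) added = 0.2916 x 0.01903 = 0.005549 mol.
Base is in excess by 0.005549 - 0.003886 = 0.001663 mol in a total volume of 0.03600 L.
[OH^-] = 0.001663/0.03600 = 0.04619 M, so pOH = 1.34 and pH = 14.00 - 1.34 = 12.66.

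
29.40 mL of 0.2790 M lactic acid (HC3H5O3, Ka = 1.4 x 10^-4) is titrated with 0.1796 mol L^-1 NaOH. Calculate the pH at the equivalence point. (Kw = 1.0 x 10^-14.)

n(HC3H5O3) = 0.2790 x 0.02940 = 0.008203 mol; V(NaOH) at equivalence = 0.008203/0.1796 = 0.04567 L.
At equivalence all the acid is converted to C3H5O3-; total volume = 0.02940 + 0.04567 = 0.07507 L, so [C3H5O3-] = 0.008203/0.07507 = 0.1093 M.
Kb = Kw/Ka = 1.0e-14 / 1.4 x 10^-4 = 7.14e-11.
[OH^-] = sqrt(Kb x [C3H5O3-]) = sqrt(7.14e-11 x 0.1093) = 2.79e-6 M.
pOH = 5.55, so pH = 14.00 - 5.55 = 8.45.

8.45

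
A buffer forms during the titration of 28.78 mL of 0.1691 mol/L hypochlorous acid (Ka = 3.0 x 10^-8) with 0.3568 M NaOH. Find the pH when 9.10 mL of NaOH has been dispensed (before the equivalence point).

Initial n(HClO) = 0.1691 x 0.02878 = 0.004867 mol.
n(NaOH) added = 0.3568 x 0.009100 = 0.003247 mol, converting that many moles of HClO to ClO-.
Remaining n(HClO) = 0.001620 mol; n(ClO-) = 0.003247 mol.
By Henderson-Hasselbalch, pH = pKa + log([A^-]/[HA]) = 7.52 + log(0.003247/0.001620) = 7.52 + (+0.30) = 7.82.

7.82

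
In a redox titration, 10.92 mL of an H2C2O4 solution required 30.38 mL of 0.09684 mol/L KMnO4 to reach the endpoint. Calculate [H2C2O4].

n(KMnO4) = 0.09684 x 0.03038 = 0.002942 mol.
From the balanced equation, 2 mol KMnO4 reacts with 5 mol H2C2O4, so n(H2C2O4) = 0.002942 x 5/2 = 0.007355 mol.
[H2C2O4] = 0.007355 / 0.01092 L = 0.674 M.

0.674 M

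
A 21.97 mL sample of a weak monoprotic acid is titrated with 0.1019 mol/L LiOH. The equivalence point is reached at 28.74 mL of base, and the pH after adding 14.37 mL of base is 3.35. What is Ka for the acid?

14.37 mL is half of the equivalence volume, so this is the half-equivalence point where [HA] = [A^-].
At half-equivalence pH = pKa, so pKa = 3.35.
Ka = 10^(-3.35) = 4.5 x 10^-4.

4.5 x 10^-4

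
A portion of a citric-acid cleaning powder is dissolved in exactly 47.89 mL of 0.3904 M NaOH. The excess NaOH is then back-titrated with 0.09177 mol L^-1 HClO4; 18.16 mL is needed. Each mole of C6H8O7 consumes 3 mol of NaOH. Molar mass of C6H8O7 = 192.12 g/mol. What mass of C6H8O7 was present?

1.09 g

Total n(NaOH) added = 0.3904 x 0.04789 = 0.01870 mol.
n(HClO4) used = 0.09177 x 0.01816 = 0.001667 mol, which equals the excess n(NaOH).
So n(NaOH) consumed by the sample = 0.01870 - 0.001667 = 0.01703 mol.
n(C6H8O7) = 0.01703 / 3 = 0.005677 mol.
mass = 0.005677 mol x 192.12 g/mol = 1.09 g.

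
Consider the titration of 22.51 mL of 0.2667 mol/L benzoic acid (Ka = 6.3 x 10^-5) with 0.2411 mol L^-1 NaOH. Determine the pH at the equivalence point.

8.65

n(C6H5COOH) = 0.2667 x 0.02251 = 0.006003 mol; V(NaOH) at equivalence = 0.006003/0.2411 = 0.02490 L.
At equivalence all the acid is converted to C6H5COO-; total volume = 0.02251 + 0.02490 = 0.04741 L, so [C6H5COO-] = 0.006003/0.04741 = 0.1266 M.
Kb = Kw/Ka = 1.0e-14 / 6.3 x 10^-5 = 1.59e-10.
[OH^-] = sqrt(Kb x [C6H5COO-]) = sqrt(1.59e-10 x 0.1266) = 4.48e-6 M.
pOH = 5.35, so pH = 14.00 - 5.35 = 8.65.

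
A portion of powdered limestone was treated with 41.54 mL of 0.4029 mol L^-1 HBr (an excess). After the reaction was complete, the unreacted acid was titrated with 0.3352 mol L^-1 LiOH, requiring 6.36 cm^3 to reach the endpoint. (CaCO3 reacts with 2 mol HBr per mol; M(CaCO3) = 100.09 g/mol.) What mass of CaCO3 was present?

0.731 g

Total n(HBr) added = 0.4029 x 0.04154 = 0.01674 mol.
n(LiOH) used = 0.3352 x 0.006360 = 0.002132 mol, which equals the excess n(HBr).
So n(HBr) consumed by the sample = 0.01674 - 0.002132 = 0.01460 mol.
n(CaCO3) = 0.01460 / 2 = 0.007302 mol.
mass = 0.007302 mol x 100.09 g/mol = 0.731 g.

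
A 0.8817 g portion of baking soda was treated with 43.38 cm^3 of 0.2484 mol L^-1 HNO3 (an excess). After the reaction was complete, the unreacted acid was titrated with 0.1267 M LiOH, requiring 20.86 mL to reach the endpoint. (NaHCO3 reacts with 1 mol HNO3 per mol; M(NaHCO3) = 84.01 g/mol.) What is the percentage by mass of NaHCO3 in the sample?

77.5%

Total n(HNO3) added = 0.2484 x 0.04338 = 0.01078 mol.
n(LiOH) used = 0.1267 x 0.02086 = 0.002643 mol, which equals the excess n(HNO3).
So n(HNO3) consumed by the sample = 0.01078 - 0.002643 = 0.008133 mol.
n(NaHCO3) = 0.008133 / 1 = 0.008133 mol.
mass NaHCO3 = 0.008133 x 84.01 = 0.6832 g, so %NaHCO3 = 0.6832/0.8817 x 100 = 77.5%.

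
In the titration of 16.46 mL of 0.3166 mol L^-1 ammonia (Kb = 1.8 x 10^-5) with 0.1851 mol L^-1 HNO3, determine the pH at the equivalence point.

5.09

n(NH3) = 0.3166 x 0.01646 = 0.005211 mol; V(HNO3) at equivalence = 0.005211/0.1851 = 0.02815 L.
At equivalence the base is fully converted to NH4+; total volume = 0.04461 L, so [NH4+] = 0.005211/0.04461 = 0.1168 M.
Ka(NH4+) = Kw/Kb = 1.0e-14 / 1.8 x 10^-5 = 5.56e-10.
[H^+] = sqrt(Ka x [NH4+]) = sqrt(5.56e-10 x 0.1168) = 8.06e-6 M.
pH = -log(8.06e-6) = 5.09.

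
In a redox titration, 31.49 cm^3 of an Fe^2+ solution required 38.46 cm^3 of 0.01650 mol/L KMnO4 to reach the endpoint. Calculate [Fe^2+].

0.101 M

n(KMnO4) = 0.01650 x 0.03846 = 0.0006346 mol.
From the balanced equation, 1 mol KMnO4 reacts with 5 mol Fe^2+, so n(Fe^2+) = 0.0006346 x 5/1 = 0.003173 mol.
[Fe^2+] = 0.003173 / 0.03149 L = 0.101 M.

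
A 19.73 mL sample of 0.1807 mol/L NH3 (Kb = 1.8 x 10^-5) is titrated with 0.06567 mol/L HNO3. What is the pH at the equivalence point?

n(NH3) = 0.1807 x 0.01973 = 0.003565 mol; V(HNO3) at equivalence = 0.003565/0.06567 = 0.05429 L.
At equivalence the base is fully converted to NH4+; total volume = 0.07402 L, so [NH4+] = 0.003565/0.07402 = 0.04817 M.
Ka(NH4+) = Kw/Kb = 1.0e-14 / 1.8 x 10^-5 = 5.56e-10.
[H^+] = sqrt(Ka x [NH4+]) = sqrt(5.56e-10 x 0.04817) = 5.17e-6 M.
pH = -log(5.17e-6) = 5.29.

5.29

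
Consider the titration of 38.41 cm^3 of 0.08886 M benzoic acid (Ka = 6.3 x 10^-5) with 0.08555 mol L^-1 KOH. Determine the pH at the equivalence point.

8.42

n(C6H5COOH) = 0.08886 x 0.03841 = 0.003413 mol; V(KOH) at equivalence = 0.003413/0.08555 = 0.03990 L.
At equivalence all the acid is converted to C6H5COO-; total volume = 0.03841 + 0.03990 = 0.07831 L, so [C6H5COO-] = 0.003413/0.07831 = 0.04359 M.
Kb = Kw/Ka = 1.0e-14 / 6.3 x 10^-5 = 1.59e-10.
[OH^-] = sqrt(Kb x [C6H5COO-]) = sqrt(1.59e-10 x 0.04359) = 2.63e-6 M.
pOH = 5.58, so pH = 14.00 - 5.58 = 8.42.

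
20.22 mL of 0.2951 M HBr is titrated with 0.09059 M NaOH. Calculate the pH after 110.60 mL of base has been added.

12.49

n(acid) = 0.2951 x 0.02022 = 0.005967 mol; n(NaOH) added = 0.09059 x 0.1106 = 0.01002 mol.
Base is in excess by 0.01002 - 0.005967 = 0.004052 mol in a total volume of 0.1308 L.
[OH^-] = 0.004052/0.1308 = 0.03098 M, so pOH = 1.51 and pH = 14.00 - 1.51 = 12.49.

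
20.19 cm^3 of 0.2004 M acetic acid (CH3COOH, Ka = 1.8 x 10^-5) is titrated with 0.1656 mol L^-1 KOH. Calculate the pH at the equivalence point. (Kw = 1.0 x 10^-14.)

n(CH3COOH) = 0.2004 x 0.02019 = 0.004046 mol; V(KOH) at equivalence = 0.004046/0.1656 = 0.02443 L.
At equivalence all the acid is converted to CH3COO-; total volume = 0.02019 + 0.02443 = 0.04462 L, so [CH3COO-] = 0.004046/0.04462 = 0.09067 M.
Kb = Kw/Ka = 1.0e-14 / 1.8 x 10^-5 = 5.56e-10.
[OH^-] = sqrt(Kb x [CH3COO-]) = sqrt(5.56e-10 x 0.09067) = 7.10e-6 M.
pOH = 5.15, so pH = 14.00 - 5.15 = 8.85.

8.85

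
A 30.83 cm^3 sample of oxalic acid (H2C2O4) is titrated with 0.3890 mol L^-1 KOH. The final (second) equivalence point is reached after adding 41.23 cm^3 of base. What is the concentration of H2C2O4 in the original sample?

n(KOH) = 0.3890 x 0.04123 = 0.01604 mol.
At the final (second) equivalence point, 2 mol OH^- react per mol H2C2O4, so n(H2C2O4) = 0.01604 / 2 = 0.008019 mol.
[H2C2O4] = 0.008019 / 0.03083 L = 0.260 M.

0.260 M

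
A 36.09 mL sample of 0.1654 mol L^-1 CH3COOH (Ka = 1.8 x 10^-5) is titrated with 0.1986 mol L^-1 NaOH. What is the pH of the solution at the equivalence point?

n(CH3COOH) = 0.1654 x 0.03609 = 0.005969 mol; V(NaOH) at equivalence = 0.005969/0.1986 = 0.03006 L.
At equivalence all the acid is converted to CH3COO-; total volume = 0.03609 + 0.03006 = 0.06615 L, so [CH3COO-] = 0.005969/0.06615 = 0.09024 M.
Kb = Kw/Ka = 1.0e-14 / 1.8 x 10^-5 = 5.56e-10.
[OH^-] = sqrt(Kb x [CH3COO-]) = sqrt(5.56e-10 x 0.09024) = 7.08e-6 M.
pOH = 5.15, so pH = 14.00 - 5.15 = 8.85.

8.85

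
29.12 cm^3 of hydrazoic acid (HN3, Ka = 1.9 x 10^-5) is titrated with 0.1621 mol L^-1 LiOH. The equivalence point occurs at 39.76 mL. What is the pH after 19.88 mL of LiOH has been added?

19.88 mL is exactly half the equivalence volume (39.76/2), i.e. the half-equivalence point.
There, n(HA) = n(A^-), so pH = pKa = -log(1.9 x 10^-5) = 4.72.

4.72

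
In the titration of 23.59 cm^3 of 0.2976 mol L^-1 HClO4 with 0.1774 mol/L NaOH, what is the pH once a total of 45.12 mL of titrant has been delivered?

n(acid) = 0.2976 x 0.02359 = 0.007020 mol; n(NaOH) added = 0.1774 x 0.04512 = 0.008004 mol.
Base is in excess by 0.008004 - 0.007020 = 0.0009839 mol in a total volume of 0.06871 L.
[OH^-] = 0.0009839/0.06871 = 0.01432 M, so pOH = 1.84 and pH = 14.00 - 1.84 = 12.16.

12.16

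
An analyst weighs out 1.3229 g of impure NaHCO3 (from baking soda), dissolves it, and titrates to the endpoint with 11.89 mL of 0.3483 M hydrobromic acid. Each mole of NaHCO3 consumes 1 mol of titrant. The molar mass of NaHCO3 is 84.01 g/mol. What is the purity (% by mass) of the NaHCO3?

n(HBr) = 0.3483 x 0.01189 = 0.004141 mol.
n(NaHCO3) = 0.004141 / 1 = 0.004141 mol.
mass of NaHCO3 = 0.004141 x 84.01 = 0.3479 g.
% purity = 0.3479 / 1.3229 x 100 = 26.3%.

26.3%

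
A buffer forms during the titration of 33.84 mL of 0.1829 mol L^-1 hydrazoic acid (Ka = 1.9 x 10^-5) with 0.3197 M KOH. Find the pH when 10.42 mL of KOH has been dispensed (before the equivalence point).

Initial n(HN3) = 0.1829 x 0.03384 = 0.006189 mol.
n(KOH) added = 0.3197 x 0.01042 = 0.003331 mol, converting that many moles of HN3 to N3-.
Remaining n(HN3) = 0.002858 mol; n(N3-) = 0.003331 mol.
By Henderson-Hasselbalch, pH = pKa + log([A^-]/[HA]) = 4.72 + log(0.003331/0.002858) = 4.72 + (+0.07) = 4.79.

4.79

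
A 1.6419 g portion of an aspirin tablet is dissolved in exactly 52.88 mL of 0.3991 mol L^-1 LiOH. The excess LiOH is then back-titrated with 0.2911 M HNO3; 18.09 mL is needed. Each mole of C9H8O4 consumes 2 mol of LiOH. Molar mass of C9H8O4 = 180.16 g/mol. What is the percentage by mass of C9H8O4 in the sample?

86.9%

Total n(LiOH) added = 0.3991 x 0.05288 = 0.02110 mol.
n(HNO3) used = 0.2911 x 0.01809 = 0.005266 mol, which equals the excess n(LiOH).
So n(LiOH) consumed by the sample = 0.02110 - 0.005266 = 0.01584 mol.
n(C9H8O4) = 0.01584 / 2 = 0.007919 mol.
mass C9H8O4 = 0.007919 x 180.16 = 1.427 g, so %C9H8O4 = 1.427/1.6419 x 100 = 86.9%.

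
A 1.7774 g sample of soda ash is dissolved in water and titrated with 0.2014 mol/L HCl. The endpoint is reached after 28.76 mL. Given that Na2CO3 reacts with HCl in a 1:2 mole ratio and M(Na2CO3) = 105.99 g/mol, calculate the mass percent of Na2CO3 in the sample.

17.3%

n(HCl) = 0.2014 x 0.02876 = 0.005792 mol.
n(Na2CO3) = 0.005792 / 2 = 0.002896 mol.
mass of Na2CO3 = 0.002896 x 105.99 = 0.3070 g.
% purity = 0.3070 / 1.7774 x 100 = 17.3%.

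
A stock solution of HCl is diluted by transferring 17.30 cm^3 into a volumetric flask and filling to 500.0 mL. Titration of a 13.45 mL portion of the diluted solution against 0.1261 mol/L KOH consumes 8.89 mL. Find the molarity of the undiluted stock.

n(KOH) = 0.1261 x 0.008890 = 0.001121 mol.
n(HCl) in the aliquot = 0.001121 mol.
[diluted HCl] = 0.001121 / 0.01345 = 0.08335 M.
Dilution factor = 500.0/17.30 = 28.90, so [stock] = 0.08335 x 28.90 = 2.41 M.

2.41 M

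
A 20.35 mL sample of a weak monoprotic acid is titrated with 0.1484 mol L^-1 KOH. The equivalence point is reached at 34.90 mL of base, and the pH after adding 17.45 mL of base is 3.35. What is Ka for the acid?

4.5 x 10^-4

17.45 mL is half of the equivalence volume, so this is the half-equivalence point where [HA] = [A^-].
At half-equivalence pH = pKa, so pKa = 3.35.
Ka = 10^(-3.35) = 4.5 x 10^-4.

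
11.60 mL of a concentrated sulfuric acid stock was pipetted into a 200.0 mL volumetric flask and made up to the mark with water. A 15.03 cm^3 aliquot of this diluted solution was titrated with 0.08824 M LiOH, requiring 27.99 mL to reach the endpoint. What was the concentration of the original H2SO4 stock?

n(LiOH) = 0.08824 x 0.02799 = 0.002470 mol.
n(H2SO4) in the aliquot = 0.002470 x 1/2 = 0.001235 mol.
[diluted H2SO4] = 0.001235 / 0.01503 = 0.08216 M.
Dilution factor = 200.0/11.60 = 17.24, so [stock] = 0.08216 x 17.24 = 1.42 M.

1.42 M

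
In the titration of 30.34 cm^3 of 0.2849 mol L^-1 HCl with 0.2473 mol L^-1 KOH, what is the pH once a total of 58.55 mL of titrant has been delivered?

12.82

n(acid) = 0.2849 x 0.03034 = 0.008644 mol; n(KOH) added = 0.2473 x 0.05855 = 0.01448 mol.
Base is in excess by 0.01448 - 0.008644 = 0.005836 mol in a total volume of 0.08889 L.
[OH^-] = 0.005836/0.08889 = 0.06565 M, so pOH = 1.18 and pH = 14.00 - 1.18 = 12.82.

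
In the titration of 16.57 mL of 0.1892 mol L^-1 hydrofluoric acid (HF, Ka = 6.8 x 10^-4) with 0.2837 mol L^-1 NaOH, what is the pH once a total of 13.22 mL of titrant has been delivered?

12.32

n(acid) = 0.1892 x 0.01657 = 0.003135 mol; n(NaOH) added = 0.2837 x 0.01322 = 0.003751 mol.
Base is in excess by 0.003751 - 0.003135 = 0.0006155 mol in a total volume of 0.02979 L.
[OH^-] = 0.0006155/0.02979 = 0.02066 M, so pOH = 1.68 and pH = 14.00 - 1.68 = 12.32.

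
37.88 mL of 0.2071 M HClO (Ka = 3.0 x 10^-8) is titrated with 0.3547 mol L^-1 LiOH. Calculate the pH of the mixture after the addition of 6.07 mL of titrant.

7.10

Initial n(HClO) = 0.2071 x 0.03788 = 0.007845 mol.
n(LiOH) added = 0.3547 x 0.006070 = 0.002153 mol, converting that many moles of HClO to ClO-.
Remaining n(HClO) = 0.005692 mol; n(ClO-) = 0.002153 mol.
By Henderson-Hasselbalch, pH = pKa + log([A^-]/[HA]) = 7.52 + log(0.002153/0.005692) = 7.52 + (-0.42) = 7.10.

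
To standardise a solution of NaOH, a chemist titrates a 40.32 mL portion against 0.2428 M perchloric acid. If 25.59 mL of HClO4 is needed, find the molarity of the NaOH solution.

n(HClO4) delivered = 0.2428 x 0.02559 = 0.006213 mol.
For a 1:1 reaction, n(NaOH) = 0.006213 mol.
[NaOH] = 0.006213 mol / 0.04032 L = 0.154 M.

0.154 M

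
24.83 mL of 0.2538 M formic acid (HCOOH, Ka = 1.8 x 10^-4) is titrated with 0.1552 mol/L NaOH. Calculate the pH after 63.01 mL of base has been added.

12.60

n(acid) = 0.2538 x 0.02483 = 0.006302 mol; n(NaOH) added = 0.1552 x 0.06301 = 0.009779 mol.
Base is in excess by 0.009779 - 0.006302 = 0.003477 mol in a total volume of 0.08784 L.
[OH^-] = 0.003477/0.08784 = 0.03959 M, so pOH = 1.40 and pH = 14.00 - 1.40 = 12.60.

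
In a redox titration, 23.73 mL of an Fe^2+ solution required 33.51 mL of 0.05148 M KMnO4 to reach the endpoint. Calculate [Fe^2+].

0.363 M

n(KMnO4) = 0.05148 x 0.03351 = 0.001725 mol.
From the balanced equation, 1 mol KMnO4 reacts with 5 mol Fe^2+, so n(Fe^2+) = 0.001725 x 5/1 = 0.008625 mol.
[Fe^2+] = 0.008625 / 0.02373 L = 0.363 M.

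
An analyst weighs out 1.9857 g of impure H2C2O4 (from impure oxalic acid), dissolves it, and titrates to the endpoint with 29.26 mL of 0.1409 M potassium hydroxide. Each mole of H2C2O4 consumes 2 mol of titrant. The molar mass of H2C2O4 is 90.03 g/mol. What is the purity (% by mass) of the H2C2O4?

n(KOH) = 0.1409 x 0.02926 = 0.004123 mol.
n(H2C2O4) = 0.004123 / 2 = 0.002061 mol.
mass of H2C2O4 = 0.002061 x 90.03 = 0.1856 g.
% purity = 0.1856 / 1.9857 x 100 = 9.35%.

9.35%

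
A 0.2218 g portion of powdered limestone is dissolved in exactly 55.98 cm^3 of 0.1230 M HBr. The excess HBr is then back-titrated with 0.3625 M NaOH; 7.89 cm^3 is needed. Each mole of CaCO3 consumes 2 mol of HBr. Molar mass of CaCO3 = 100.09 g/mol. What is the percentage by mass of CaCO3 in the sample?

90.8%

Total n(HBr) added = 0.1230 x 0.05598 = 0.006886 mol.
n(NaOH) used = 0.3625 x 0.007890 = 0.002860 mol, which equals the excess n(HBr).
So n(HBr) consumed by the sample = 0.006886 - 0.002860 = 0.004025 mol.
n(CaCO3) = 0.004025 / 2 = 0.002013 mol.
mass CaCO3 = 0.002013 x 100.09 = 0.2015 g, so %CaCO3 = 0.2015/0.2218 x 100 = 90.8%.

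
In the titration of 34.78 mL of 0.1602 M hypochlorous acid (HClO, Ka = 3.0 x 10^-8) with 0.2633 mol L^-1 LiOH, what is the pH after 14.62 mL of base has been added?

Initial n(HClO) = 0.1602 x 0.03478 = 0.005572 mol.
n(LiOH) added = 0.2633 x 0.01462 = 0.003849 mol, converting that many moles of HClO to ClO-.
Remaining n(HClO) = 0.001722 mol; n(ClO-) = 0.003849 mol.
By Henderson-Hasselbalch, pH = pKa + log([A^-]/[HA]) = 7.52 + log(0.003849/0.001722) = 7.52 + (+0.35) = 7.87.

7.87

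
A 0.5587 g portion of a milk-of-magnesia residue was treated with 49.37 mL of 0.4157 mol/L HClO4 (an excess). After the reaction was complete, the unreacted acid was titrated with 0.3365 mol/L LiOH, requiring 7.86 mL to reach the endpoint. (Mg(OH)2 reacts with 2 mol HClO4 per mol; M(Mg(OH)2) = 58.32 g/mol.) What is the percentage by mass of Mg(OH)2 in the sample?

93.3%

Total n(HClO4) added = 0.4157 x 0.04937 = 0.02052 mol.
n(LiOH) used = 0.3365 x 0.007860 = 0.002645 mol, which equals the excess n(HClO4).
So n(HClO4) consumed by the sample = 0.02052 - 0.002645 = 0.01788 mol.
n(Mg(OH)2) = 0.01788 / 2 = 0.008939 mol.
mass Mg(OH)2 = 0.008939 x 58.32 = 0.5213 g, so %Mg(OH)2 = 0.5213/0.5587 x 100 = 93.3%.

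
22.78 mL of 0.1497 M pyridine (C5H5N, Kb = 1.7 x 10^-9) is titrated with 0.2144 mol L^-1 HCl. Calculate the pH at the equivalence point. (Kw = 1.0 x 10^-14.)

3.14

n(C5H5N) = 0.1497 x 0.02278 = 0.003410 mol; V(HCl) at equivalence = 0.003410/0.2144 = 0.01591 L.
At equivalence the base is fully converted to C5H5NH+; total volume = 0.03869 L, so [C5H5NH+] = 0.003410/0.03869 = 0.08815 M.
Ka(C5H5NH+) = Kw/Kb = 1.0e-14 / 1.7 x 10^-9 = 5.88e-6.
[H^+] = sqrt(Ka x [C5H5NH+]) = sqrt(5.88e-6 x 0.08815) = 0.000720 M.
pH = -log(0.000720) = 3.14.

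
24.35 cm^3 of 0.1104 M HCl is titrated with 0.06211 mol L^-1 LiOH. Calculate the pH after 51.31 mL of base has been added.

n(acid) = 0.1104 x 0.02435 = 0.002688 mol; n(LiOH) added = 0.06211 x 0.05131 = 0.003187 mol.
Base is in excess by 0.003187 - 0.002688 = 0.0004986 mol in a total volume of 0.07566 L.
[OH^-] = 0.0004986/0.07566 = 0.006590 M, so pOH = 2.18 and pH = 14.00 - 2.18 = 11.82.

11.82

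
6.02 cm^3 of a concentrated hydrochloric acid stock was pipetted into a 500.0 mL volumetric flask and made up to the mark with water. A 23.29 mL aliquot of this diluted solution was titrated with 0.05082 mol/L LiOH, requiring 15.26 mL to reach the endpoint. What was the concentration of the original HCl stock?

2.77 M

n(LiOH) = 0.05082 x 0.01526 = 0.0007755 mol.
n(HCl) in the aliquot = 0.0007755 mol.
[diluted HCl] = 0.0007755 / 0.02329 = 0.03330 M.
Dilution factor = 500.0/6.020 = 83.06, so [stock] = 0.03330 x 83.06 = 2.77 M.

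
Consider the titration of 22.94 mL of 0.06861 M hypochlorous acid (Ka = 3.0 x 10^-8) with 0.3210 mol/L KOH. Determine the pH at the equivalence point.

n(HClO) = 0.06861 x 0.02294 = 0.001574 mol; V(KOH) at equivalence = 0.001574/0.3210 = 0.004903 L.
At equivalence all the acid is converted to ClO-; total volume = 0.02294 + 0.004903 = 0.02784 L, so [ClO-] = 0.001574/0.02784 = 0.05653 M.
Kb = Kw/Ka = 1.0e-14 / 3.0 x 10^-8 = 3.33e-7.
[OH^-] = sqrt(Kb x [ClO-]) = sqrt(3.33e-7 x 0.05653) = 0.000137 M.
pOH = 3.86, so pH = 14.00 - 3.86 = 10.14.

10.14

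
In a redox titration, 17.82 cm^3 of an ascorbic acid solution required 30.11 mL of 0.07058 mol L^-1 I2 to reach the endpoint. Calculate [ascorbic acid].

n(I2) = 0.07058 x 0.03011 = 0.002125 mol.
From the balanced equation, 1 mol I2 reacts with 1 mol ascorbic acid, so n(ascorbic acid) = 0.002125 x 1/1 = 0.002125 mol.
[ascorbic acid] = 0.002125 / 0.01782 L = 0.119 M.

0.119 M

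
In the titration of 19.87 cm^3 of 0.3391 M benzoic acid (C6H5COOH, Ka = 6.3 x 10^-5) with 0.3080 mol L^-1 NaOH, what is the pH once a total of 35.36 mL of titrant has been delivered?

12.88

n(acid) = 0.3391 x 0.01987 = 0.006738 mol; n(NaOH) added = 0.3080 x 0.03536 = 0.01089 mol.
Base is in excess by 0.01089 - 0.006738 = 0.004153 mol in a total volume of 0.05523 L.
[OH^-] = 0.004153/0.05523 = 0.07519 M, so pOH = 1.12 and pH = 14.00 - 1.12 = 12.88.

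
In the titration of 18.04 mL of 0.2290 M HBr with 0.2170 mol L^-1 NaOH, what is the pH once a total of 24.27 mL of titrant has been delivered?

12.43

n(acid) = 0.2290 x 0.01804 = 0.004131 mol; n(NaOH) added = 0.2170 x 0.02427 = 0.005267 mol.
Base is in excess by 0.005267 - 0.004131 = 0.001135 mol in a total volume of 0.04231 L.
[OH^-] = 0.001135/0.04231 = 0.02684 M, so pOH = 1.57 and pH = 14.00 - 1.57 = 12.43.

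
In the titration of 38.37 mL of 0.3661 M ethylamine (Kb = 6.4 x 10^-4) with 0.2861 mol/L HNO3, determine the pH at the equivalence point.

n(C2H5NH2) = 0.3661 x 0.03837 = 0.01405 mol; V(HNO3) at equivalence = 0.01405/0.2861 = 0.04910 L.
At equivalence the base is fully converted to C2H5NH3+; total volume = 0.08747 L, so [C2H5NH3+] = 0.01405/0.08747 = 0.1606 M.
Ka(C2H5NH3+) = Kw/Kb = 1.0e-14 / 6.4 x 10^-4 = 1.56e-11.
[H^+] = sqrt(Ka x [C2H5NH3+]) = sqrt(1.56e-11 x 0.1606) = 1.58e-6 M.
pH = -log(1.58e-6) = 5.80.

5.80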